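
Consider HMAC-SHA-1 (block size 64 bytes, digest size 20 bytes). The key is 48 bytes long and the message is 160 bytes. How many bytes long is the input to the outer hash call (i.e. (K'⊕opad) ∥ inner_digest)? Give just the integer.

84

Key is 48 ≤ 64 bytes, zero-padded: |K'| = 64.
Outer input = (K'⊕opad) ∥ H(inner) → 64 + 20 = 84 bytes.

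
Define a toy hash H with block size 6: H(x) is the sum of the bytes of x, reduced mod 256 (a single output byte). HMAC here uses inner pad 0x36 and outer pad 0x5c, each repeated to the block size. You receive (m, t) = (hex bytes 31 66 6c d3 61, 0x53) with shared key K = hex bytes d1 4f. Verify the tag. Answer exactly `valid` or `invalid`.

invalid

Key hex bytes d1 4f is 2 bytes ≤ B = 6; zero-pad to 6 bytes: K' = d1 4f 00 00 00 00.
K' ⊕ ipad = e7 79 36 36 36 36; K' ⊕ opad = 8d 13 5c 5c 5c 5c.
Inner hash: sum = 231+121+54+54+54+54+49+102+108+211+97 = 1135; mod 256 = 111 → 6f.
Outer hash (recomputed tag): sum = 141+19+92+92+92+92+111 = 639; mod 256 = 127 → 7f.
Recomputed tag = 7f; claimed = 53 → mismatch.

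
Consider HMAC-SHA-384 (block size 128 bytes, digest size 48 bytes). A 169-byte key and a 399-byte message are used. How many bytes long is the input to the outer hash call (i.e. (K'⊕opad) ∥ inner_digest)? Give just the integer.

Key is 169 > 128 bytes, so it is hashed to 48 bytes then zero-padded to 128: |K'| = 128.
Outer input = (K'⊕opad) ∥ H(inner) → 128 + 48 = 176 bytes.

176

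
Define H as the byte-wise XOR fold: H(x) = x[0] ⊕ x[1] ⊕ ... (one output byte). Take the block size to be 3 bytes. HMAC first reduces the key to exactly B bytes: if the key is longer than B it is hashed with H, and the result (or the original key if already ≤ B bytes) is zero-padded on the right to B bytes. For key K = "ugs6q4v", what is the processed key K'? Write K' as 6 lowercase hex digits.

|K| = 7 > B = 3, so first hash the key.
H(K): XOR 75⊕67⊕73⊕36⊕71⊕34⊕76 = 64.
Zero-pad H(K) = 64 to 3 bytes: K' = 64 00 00.

640000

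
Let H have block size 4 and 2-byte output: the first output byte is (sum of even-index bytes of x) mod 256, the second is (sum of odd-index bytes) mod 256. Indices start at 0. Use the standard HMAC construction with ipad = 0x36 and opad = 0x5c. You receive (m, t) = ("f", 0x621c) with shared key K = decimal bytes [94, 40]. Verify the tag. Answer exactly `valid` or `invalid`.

invalid

Key decimal bytes [94, 40] = 5e 28 is 2 bytes ≤ B = 4; zero-pad to 4 bytes: K' = 5e 28 00 00.
K' ⊕ ipad = 68 1e 36 36; K' ⊕ opad = 02 74 5c 5c.
Inner hash: even-index sum = 260 mod 256 = 4; odd-index sum = 84 mod 256 = 84 → 04 54.
Outer hash (recomputed tag): even-index sum = 98 mod 256 = 98; odd-index sum = 292 mod 256 = 36 → 62 24.
Recomputed tag = 6224; claimed = 621c → mismatch.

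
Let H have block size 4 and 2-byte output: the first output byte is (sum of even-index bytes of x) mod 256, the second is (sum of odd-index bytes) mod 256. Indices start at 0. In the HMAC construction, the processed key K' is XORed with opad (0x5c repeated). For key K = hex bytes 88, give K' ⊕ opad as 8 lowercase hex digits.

Key hex bytes 88 is 1 byte ≤ B = 4; zero-pad to 4 bytes: K' = 88 00 00 00.
XOR each byte with 0x5c: 88⊕5c=d4, 00⊕5c=5c, 00⊕5c=5c, 00⊕5c=5c.

d45c5c5c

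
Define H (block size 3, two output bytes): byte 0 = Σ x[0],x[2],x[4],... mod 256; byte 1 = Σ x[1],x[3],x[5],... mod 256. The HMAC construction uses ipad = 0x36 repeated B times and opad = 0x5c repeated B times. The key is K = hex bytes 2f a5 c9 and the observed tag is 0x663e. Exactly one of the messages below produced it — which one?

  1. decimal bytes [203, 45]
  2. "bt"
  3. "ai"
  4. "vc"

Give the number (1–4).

Key hex bytes 2f a5 c9 is exactly B = 3 bytes: K' = 2f a5 c9.
K' ⊕ ipad = 19 93 ff; K' ⊕ opad = 73 f9 95.
m1: inner = H(19 93 ff cb 2d) = 45 5e; tag = H(73 f9 95 45 5e) = 663e ← matches
m2: inner = H(19 93 ff 62 74) = 8c f5; tag = H(73 f9 95 8c f5) = fd85
m3: inner = H(19 93 ff 61 69) = 81 f4; tag = H(73 f9 95 81 f4) = fc7a
m4: inner = H(19 93 ff 76 63) = 7b 09; tag = H(73 f9 95 7b 09) = 1174

1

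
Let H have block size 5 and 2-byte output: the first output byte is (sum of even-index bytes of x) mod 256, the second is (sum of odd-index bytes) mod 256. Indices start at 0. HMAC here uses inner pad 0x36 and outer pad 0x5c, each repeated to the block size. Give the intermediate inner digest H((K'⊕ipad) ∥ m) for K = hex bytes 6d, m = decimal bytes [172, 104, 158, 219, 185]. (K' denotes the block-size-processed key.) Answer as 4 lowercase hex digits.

0a6f

Key hex bytes 6d is 1 byte ≤ B = 5; zero-pad to 5 bytes: K' = 6d 00 00 00 00.
K' ⊕ ipad = 5b 36 36 36 36.
Inner input = 5b 36 36 36 36 ∥ ac 68 9e db b9.
Inner hash: even-index sum = 522 mod 256 = 10; odd-index sum = 623 mod 256 = 111 → 0a 6f.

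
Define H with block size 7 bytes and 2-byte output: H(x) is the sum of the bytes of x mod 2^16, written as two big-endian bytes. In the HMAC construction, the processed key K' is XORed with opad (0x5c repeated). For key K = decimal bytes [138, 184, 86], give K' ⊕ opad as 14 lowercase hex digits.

Key decimal bytes [138, 184, 86] = 8a b8 56 is 3 bytes ≤ B = 7; zero-pad to 7 bytes: K' = 8a b8 56 00 00 00 00.
XOR each byte with 0x5c: 8a⊕5c=d6, b8⊕5c=e4, 56⊕5c=0a, 00⊕5c=5c, 00⊕5c=5c, 00⊕5c=5c, 00⊕5c=5c.

d6e40a5c5c5c5c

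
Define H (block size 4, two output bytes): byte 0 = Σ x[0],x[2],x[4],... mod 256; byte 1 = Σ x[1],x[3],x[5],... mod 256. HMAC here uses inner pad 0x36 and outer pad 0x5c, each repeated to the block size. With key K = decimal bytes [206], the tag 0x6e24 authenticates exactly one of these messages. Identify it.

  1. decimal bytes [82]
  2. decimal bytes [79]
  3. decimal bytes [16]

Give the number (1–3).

1

Key decimal bytes [206] = ce is 1 byte ≤ B = 4; zero-pad to 4 bytes: K' = ce 00 00 00.
K' ⊕ ipad = f8 36 36 36; K' ⊕ opad = 92 5c 5c 5c.
m1: inner = H(f8 36 36 36 52) = 80 6c; tag = H(92 5c 5c 5c 80 6c) = 6e24 ← matches
m2: inner = H(f8 36 36 36 4f) = 7d 6c; tag = H(92 5c 5c 5c 7d 6c) = 6b24
m3: inner = H(f8 36 36 36 10) = 3e 6c; tag = H(92 5c 5c 5c 3e 6c) = 2c24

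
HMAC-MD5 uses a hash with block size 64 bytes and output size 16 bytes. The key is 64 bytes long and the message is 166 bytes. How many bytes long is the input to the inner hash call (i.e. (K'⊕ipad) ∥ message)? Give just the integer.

Key is 64 ≤ 64 bytes, zero-padded: |K'| = 64.
Inner input = (K'⊕ipad) ∥ m → 64 + 166 = 230 bytes.

230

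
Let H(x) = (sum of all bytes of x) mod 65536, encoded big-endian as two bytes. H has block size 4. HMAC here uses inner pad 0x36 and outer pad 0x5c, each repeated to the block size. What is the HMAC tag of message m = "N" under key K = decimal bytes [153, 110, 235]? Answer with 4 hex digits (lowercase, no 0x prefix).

0274

Key decimal bytes [153, 110, 235] = 99 6e eb is 3 bytes ≤ B = 4; zero-pad to 4 bytes: K' = 99 6e eb 00.
K' ⊕ ipad = af 58 dd 36.  K' ⊕ opad = c5 32 b7 5c.
Inner input = (K'⊕ipad) ∥ m = af 58 dd 36 ∥ 4e.
Inner hash: sum = 175+88+221+54+78 = 616 → 02 68.
Outer input = (K'⊕opad) ∥ inner = c5 32 b7 5c ∥ 02 68.
Outer hash (tag): sum = 197+50+183+92+2+104 = 628 → 02 74.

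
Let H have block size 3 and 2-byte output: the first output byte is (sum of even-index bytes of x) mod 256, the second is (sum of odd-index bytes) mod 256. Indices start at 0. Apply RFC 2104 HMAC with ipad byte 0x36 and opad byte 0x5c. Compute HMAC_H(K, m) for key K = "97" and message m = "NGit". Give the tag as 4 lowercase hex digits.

796b

Key "97" = 39 37 is 2 bytes ≤ B = 3; zero-pad to 3 bytes: K' = 39 37 00.
K' ⊕ ipad = 0f 01 36.  K' ⊕ opad = 65 6b 5c.
Inner input = (K'⊕ipad) ∥ m = 0f 01 36 ∥ 4e 47 69 74.
Inner hash: even-index sum = 256 mod 256 = 0; odd-index sum = 184 mod 256 = 184 → 00 b8.
Outer input = (K'⊕opad) ∥ inner = 65 6b 5c ∥ 00 b8.
Outer hash (tag): even-index sum = 377 mod 256 = 121; odd-index sum = 107 mod 256 = 107 → 79 6b.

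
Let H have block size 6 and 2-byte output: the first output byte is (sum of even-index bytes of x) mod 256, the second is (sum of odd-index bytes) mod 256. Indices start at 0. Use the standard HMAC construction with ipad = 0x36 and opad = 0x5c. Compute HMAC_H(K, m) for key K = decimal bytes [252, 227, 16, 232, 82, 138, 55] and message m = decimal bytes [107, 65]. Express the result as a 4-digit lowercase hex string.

fbd1

Key decimal bytes [252, 227, 16, 232, 82, 138, 55] = fc e3 10 e8 52 8a 37 is 7 bytes > B = 6, so hash it first: H(key) = 95 55, then zero-pad to 6 bytes: K' = 95 55 00 00 00 00.
K' ⊕ ipad = a3 63 36 36 36 36.  K' ⊕ opad = c9 09 5c 5c 5c 5c.
Inner input = (K'⊕ipad) ∥ m = a3 63 36 36 36 36 ∥ 6b 41.
Inner hash: even-index sum = 378 mod 256 = 122; odd-index sum = 272 mod 256 = 16 → 7a 10.
Outer input = (K'⊕opad) ∥ inner = c9 09 5c 5c 5c 5c ∥ 7a 10.
Outer hash (tag): even-index sum = 507 mod 256 = 251; odd-index sum = 209 mod 256 = 209 → fb d1.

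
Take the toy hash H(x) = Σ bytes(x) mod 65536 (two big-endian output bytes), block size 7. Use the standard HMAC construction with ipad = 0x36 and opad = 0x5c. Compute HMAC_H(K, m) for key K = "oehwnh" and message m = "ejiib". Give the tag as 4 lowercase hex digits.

Key "oehwnh" = 6f 65 68 77 6e 68 is 6 bytes ≤ B = 7; zero-pad to 7 bytes: K' = 6f 65 68 77 6e 68 00.
K' ⊕ ipad = 59 53 5e 41 58 5e 36.  K' ⊕ opad = 33 39 34 2b 32 34 5c.
Inner input = (K'⊕ipad) ∥ m = 59 53 5e 41 58 5e 36 ∥ 65 6a 69 69 62.
Inner hash: sum = 89+83+94+65+88+94+54+101+106+105+105+98 = 1082 → 04 3a.
Outer input = (K'⊕opad) ∥ inner = 33 39 34 2b 32 34 5c ∥ 04 3a.
Outer hash (tag): sum = 51+57+52+43+50+52+92+4+58 = 459 → 01 cb.

01cb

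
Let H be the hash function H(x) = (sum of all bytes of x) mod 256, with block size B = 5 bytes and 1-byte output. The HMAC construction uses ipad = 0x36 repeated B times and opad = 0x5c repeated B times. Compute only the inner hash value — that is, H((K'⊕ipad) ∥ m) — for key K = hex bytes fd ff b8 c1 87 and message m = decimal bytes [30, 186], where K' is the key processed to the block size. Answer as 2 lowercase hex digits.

a2

Key hex bytes fd ff b8 c1 87 is exactly B = 5 bytes: K' = fd ff b8 c1 87.
K' ⊕ ipad = cb c9 8e f7 b1.
Inner input = cb c9 8e f7 b1 ∥ 1e ba.
Inner hash: sum = 203+201+142+247+177+30+186 = 1186; mod 256 = 162 → a2.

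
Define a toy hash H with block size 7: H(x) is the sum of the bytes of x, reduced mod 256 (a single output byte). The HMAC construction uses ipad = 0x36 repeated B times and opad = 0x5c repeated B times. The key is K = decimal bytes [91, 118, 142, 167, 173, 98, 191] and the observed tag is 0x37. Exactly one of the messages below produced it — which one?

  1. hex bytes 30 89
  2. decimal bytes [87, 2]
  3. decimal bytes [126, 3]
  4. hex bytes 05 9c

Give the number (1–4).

1

Key decimal bytes [91, 118, 142, 167, 173, 98, 191] = 5b 76 8e a7 ad 62 bf is exactly B = 7 bytes: K' = 5b 76 8e a7 ad 62 bf.
K' ⊕ ipad = 6d 40 b8 91 9b 54 89; K' ⊕ opad = 07 2a d2 fb f1 3e e3.
m1: inner = H(6d 40 b8 91 9b 54 89 30 89) = 27; tag = H(07 2a d2 fb f1 3e e3 27) = 37 ← matches
m2: inner = H(6d 40 b8 91 9b 54 89 57 02) = c7; tag = H(07 2a d2 fb f1 3e e3 c7) = d7
m3: inner = H(6d 40 b8 91 9b 54 89 7e 03) = ef; tag = H(07 2a d2 fb f1 3e e3 ef) = ff
m4: inner = H(6d 40 b8 91 9b 54 89 05 9c) = 0f; tag = H(07 2a d2 fb f1 3e e3 0f) = 1f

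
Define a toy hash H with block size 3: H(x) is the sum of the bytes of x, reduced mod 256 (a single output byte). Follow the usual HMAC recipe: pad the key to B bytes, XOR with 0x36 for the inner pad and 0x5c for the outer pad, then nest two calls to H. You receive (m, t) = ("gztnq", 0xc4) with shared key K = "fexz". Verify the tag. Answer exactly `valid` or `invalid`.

Key "fexz" = 66 65 78 7a is 4 bytes > B = 3, so hash it first: H(key) = bd, then zero-pad to 3 bytes: K' = bd 00 00.
K' ⊕ ipad = 8b 36 36; K' ⊕ opad = e1 5c 5c.
Inner hash: sum = 139+54+54+103+122+116+110+113 = 811; mod 256 = 43 → 2b.
Outer hash (recomputed tag): sum = 225+92+92+43 = 452; mod 256 = 196 → c4.
Recomputed tag = c4; claimed = c4 → match.

valid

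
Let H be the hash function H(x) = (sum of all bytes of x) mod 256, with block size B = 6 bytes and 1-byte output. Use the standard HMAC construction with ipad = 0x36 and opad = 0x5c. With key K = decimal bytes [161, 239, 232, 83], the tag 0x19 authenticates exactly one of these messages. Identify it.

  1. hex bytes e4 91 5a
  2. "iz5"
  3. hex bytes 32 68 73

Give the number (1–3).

Key decimal bytes [161, 239, 232, 83] = a1 ef e8 53 is 4 bytes ≤ B = 6; zero-pad to 6 bytes: K' = a1 ef e8 53 00 00.
K' ⊕ ipad = 97 d9 de 65 36 36; K' ⊕ opad = fd b3 b4 0f 5c 5c.
m1: inner = H(97 d9 de 65 36 36 e4 91 5a) = ee; tag = H(fd b3 b4 0f 5c 5c ee) = 19 ← matches
m2: inner = H(97 d9 de 65 36 36 69 7a 35) = 37; tag = H(fd b3 b4 0f 5c 5c 37) = 62
m3: inner = H(97 d9 de 65 36 36 32 68 73) = 2c; tag = H(fd b3 b4 0f 5c 5c 2c) = 57

1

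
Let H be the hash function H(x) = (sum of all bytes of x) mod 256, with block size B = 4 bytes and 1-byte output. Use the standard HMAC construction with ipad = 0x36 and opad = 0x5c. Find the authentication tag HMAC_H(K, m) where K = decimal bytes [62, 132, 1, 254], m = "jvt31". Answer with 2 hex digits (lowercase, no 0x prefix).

Key decimal bytes [62, 132, 1, 254] = 3e 84 01 fe is exactly B = 4 bytes: K' = 3e 84 01 fe.
K' ⊕ ipad = 08 b2 37 c8.  K' ⊕ opad = 62 d8 5d a2.
Inner input = (K'⊕ipad) ∥ m = 08 b2 37 c8 ∥ 6a 76 74 33 31.
Inner hash: sum = 8+178+55+200+106+118+116+51+49 = 881; mod 256 = 113 → 71.
Outer input = (K'⊕opad) ∥ inner = 62 d8 5d a2 ∥ 71.
Outer hash (tag): sum = 98+216+93+162+113 = 682; mod 256 = 170 → aa.

aa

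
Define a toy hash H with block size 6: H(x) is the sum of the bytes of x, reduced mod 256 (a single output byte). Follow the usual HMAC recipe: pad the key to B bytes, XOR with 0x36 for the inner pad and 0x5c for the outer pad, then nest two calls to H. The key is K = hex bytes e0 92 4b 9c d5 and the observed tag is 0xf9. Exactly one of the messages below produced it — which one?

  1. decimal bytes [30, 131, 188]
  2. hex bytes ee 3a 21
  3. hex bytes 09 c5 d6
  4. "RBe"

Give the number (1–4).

Key hex bytes e0 92 4b 9c d5 is 5 bytes ≤ B = 6; zero-pad to 6 bytes: K' = e0 92 4b 9c d5 00.
K' ⊕ ipad = d6 a4 7d aa e3 36; K' ⊕ opad = bc ce 17 c0 89 5c.
m1: inner = H(d6 a4 7d aa e3 36 1e 83 bc) = 17; tag = H(bc ce 17 c0 89 5c 17) = 5d
m2: inner = H(d6 a4 7d aa e3 36 ee 3a 21) = 03; tag = H(bc ce 17 c0 89 5c 03) = 49
m3: inner = H(d6 a4 7d aa e3 36 09 c5 d6) = 5e; tag = H(bc ce 17 c0 89 5c 5e) = a4
m4: inner = H(d6 a4 7d aa e3 36 52 42 65) = b3; tag = H(bc ce 17 c0 89 5c b3) = f9 ← matches

4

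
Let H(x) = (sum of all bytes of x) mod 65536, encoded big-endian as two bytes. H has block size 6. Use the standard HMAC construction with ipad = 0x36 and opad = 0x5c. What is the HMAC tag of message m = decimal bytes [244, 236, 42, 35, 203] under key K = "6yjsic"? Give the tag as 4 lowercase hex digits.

Key "6yjsic" = 36 79 6a 73 69 63 is exactly B = 6 bytes: K' = 36 79 6a 73 69 63.
K' ⊕ ipad = 00 4f 5c 45 5f 55.  K' ⊕ opad = 6a 25 36 2f 35 3f.
Inner input = (K'⊕ipad) ∥ m = 00 4f 5c 45 5f 55 ∥ f4 ec 2a 23 cb.
Inner hash: sum = 0+79+92+69+95+85+244+236+42+35+203 = 1180 → 04 9c.
Outer input = (K'⊕opad) ∥ inner = 6a 25 36 2f 35 3f ∥ 04 9c.
Outer hash (tag): sum = 106+37+54+47+53+63+4+156 = 520 → 02 08.

0208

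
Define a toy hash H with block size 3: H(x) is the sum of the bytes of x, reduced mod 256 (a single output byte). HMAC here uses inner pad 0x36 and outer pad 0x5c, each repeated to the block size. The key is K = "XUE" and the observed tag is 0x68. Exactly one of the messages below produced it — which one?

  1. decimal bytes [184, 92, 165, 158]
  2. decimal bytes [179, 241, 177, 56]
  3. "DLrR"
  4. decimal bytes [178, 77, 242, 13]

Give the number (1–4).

4

Key "XUE" = 58 55 45 is exactly B = 3 bytes: K' = 58 55 45.
K' ⊕ ipad = 6e 63 73; K' ⊕ opad = 04 09 19.
m1: inner = H(6e 63 73 b8 5c a5 9e) = 9b; tag = H(04 09 19 9b) = c1
m2: inner = H(6e 63 73 b3 f1 b1 38) = d1; tag = H(04 09 19 d1) = f7
m3: inner = H(6e 63 73 44 4c 72 52) = 98; tag = H(04 09 19 98) = be
m4: inner = H(6e 63 73 b2 4d f2 0d) = 42; tag = H(04 09 19 42) = 68 ← matches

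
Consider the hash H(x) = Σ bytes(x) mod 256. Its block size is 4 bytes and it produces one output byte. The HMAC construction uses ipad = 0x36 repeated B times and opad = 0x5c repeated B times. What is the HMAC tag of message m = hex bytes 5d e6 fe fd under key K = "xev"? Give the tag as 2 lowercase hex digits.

38

Key "xev" = 78 65 76 is 3 bytes ≤ B = 4; zero-pad to 4 bytes: K' = 78 65 76 00.
K' ⊕ ipad = 4e 53 40 36.  K' ⊕ opad = 24 39 2a 5c.
Inner input = (K'⊕ipad) ∥ m = 4e 53 40 36 ∥ 5d e6 fe fd.
Inner hash: sum = 78+83+64+54+93+230+254+253 = 1109; mod 256 = 85 → 55.
Outer input = (K'⊕opad) ∥ inner = 24 39 2a 5c ∥ 55.
Outer hash (tag): sum = 36+57+42+92+85 = 312; mod 256 = 56 → 38.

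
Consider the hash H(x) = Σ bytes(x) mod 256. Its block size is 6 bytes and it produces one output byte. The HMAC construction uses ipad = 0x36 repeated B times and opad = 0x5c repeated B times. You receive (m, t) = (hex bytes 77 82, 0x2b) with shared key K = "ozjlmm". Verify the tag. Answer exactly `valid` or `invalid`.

Key "ozjlmm" = 6f 7a 6a 6c 6d 6d is exactly B = 6 bytes: K' = 6f 7a 6a 6c 6d 6d.
K' ⊕ ipad = 59 4c 5c 5a 5b 5b; K' ⊕ opad = 33 26 36 30 31 31.
Inner hash: sum = 89+76+92+90+91+91+119+130 = 778; mod 256 = 10 → 0a.
Outer hash (recomputed tag): sum = 51+38+54+48+49+49+10 = 299; mod 256 = 43 → 2b.
Recomputed tag = 2b; claimed = 2b → match.

valid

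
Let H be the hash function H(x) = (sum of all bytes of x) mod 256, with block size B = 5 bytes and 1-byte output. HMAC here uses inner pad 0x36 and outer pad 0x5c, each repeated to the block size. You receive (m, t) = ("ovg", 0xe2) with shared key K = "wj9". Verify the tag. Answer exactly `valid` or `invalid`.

Key "wj9" = 77 6a 39 is 3 bytes ≤ B = 5; zero-pad to 5 bytes: K' = 77 6a 39 00 00.
K' ⊕ ipad = 41 5c 0f 36 36; K' ⊕ opad = 2b 36 65 5c 5c.
Inner hash: sum = 65+92+15+54+54+111+118+103 = 612; mod 256 = 100 → 64.
Outer hash (recomputed tag): sum = 43+54+101+92+92+100 = 482; mod 256 = 226 → e2.
Recomputed tag = e2; claimed = e2 → match.

valid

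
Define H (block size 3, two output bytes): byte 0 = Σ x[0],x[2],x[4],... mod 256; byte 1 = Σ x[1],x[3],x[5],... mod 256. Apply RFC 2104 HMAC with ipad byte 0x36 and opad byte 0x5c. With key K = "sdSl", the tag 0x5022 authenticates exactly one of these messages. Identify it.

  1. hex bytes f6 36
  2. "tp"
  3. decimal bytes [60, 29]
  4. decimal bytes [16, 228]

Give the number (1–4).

Key "sdSl" = 73 64 53 6c is 4 bytes > B = 3, so hash it first: H(key) = c6 d0, then zero-pad to 3 bytes: K' = c6 d0 00.
K' ⊕ ipad = f0 e6 36; K' ⊕ opad = 9a 8c 5c.
m1: inner = H(f0 e6 36 f6 36) = 5c dc; tag = H(9a 8c 5c 5c dc) = d2e8
m2: inner = H(f0 e6 36 74 70) = 96 5a; tag = H(9a 8c 5c 96 5a) = 5022 ← matches
m3: inner = H(f0 e6 36 3c 1d) = 43 22; tag = H(9a 8c 5c 43 22) = 18cf
m4: inner = H(f0 e6 36 10 e4) = 0a f6; tag = H(9a 8c 5c 0a f6) = ec96

2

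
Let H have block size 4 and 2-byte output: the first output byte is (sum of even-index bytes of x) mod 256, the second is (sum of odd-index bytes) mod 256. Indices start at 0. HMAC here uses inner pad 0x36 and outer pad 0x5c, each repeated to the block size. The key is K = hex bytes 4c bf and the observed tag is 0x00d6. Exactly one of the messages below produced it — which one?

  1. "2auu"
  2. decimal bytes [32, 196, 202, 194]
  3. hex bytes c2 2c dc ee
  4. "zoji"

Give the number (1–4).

4

Key hex bytes 4c bf is 2 bytes ≤ B = 4; zero-pad to 4 bytes: K' = 4c bf 00 00.
K' ⊕ ipad = 7a 89 36 36; K' ⊕ opad = 10 e3 5c 5c.
m1: inner = H(7a 89 36 36 32 61 75 75) = 57 95; tag = H(10 e3 5c 5c 57 95) = c3d4
m2: inner = H(7a 89 36 36 20 c4 ca c2) = 9a 45; tag = H(10 e3 5c 5c 9a 45) = 0684
m3: inner = H(7a 89 36 36 c2 2c dc ee) = 4e d9; tag = H(10 e3 5c 5c 4e d9) = ba18
m4: inner = H(7a 89 36 36 7a 6f 6a 69) = 94 97; tag = H(10 e3 5c 5c 94 97) = 00d6 ← matches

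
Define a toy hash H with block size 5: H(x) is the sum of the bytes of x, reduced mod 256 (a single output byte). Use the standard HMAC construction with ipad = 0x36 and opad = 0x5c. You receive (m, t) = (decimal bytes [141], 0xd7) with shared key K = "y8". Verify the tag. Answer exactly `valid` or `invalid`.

Key "y8" = 79 38 is 2 bytes ≤ B = 5; zero-pad to 5 bytes: K' = 79 38 00 00 00.
K' ⊕ ipad = 4f 0e 36 36 36; K' ⊕ opad = 25 64 5c 5c 5c.
Inner hash: sum = 79+14+54+54+54+141 = 396; mod 256 = 140 → 8c.
Outer hash (recomputed tag): sum = 37+100+92+92+92+140 = 553; mod 256 = 41 → 29.
Recomputed tag = 29; claimed = d7 → mismatch.

invalid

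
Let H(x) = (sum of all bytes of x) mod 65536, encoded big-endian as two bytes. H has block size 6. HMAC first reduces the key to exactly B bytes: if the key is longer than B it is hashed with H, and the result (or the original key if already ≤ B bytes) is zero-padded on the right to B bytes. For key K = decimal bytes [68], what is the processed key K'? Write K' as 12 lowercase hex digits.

440000000000

Key decimal bytes [68] = 44 is 1 byte ≤ B = 6; zero-pad to 6 bytes: K' = 44 00 00 00 00 00.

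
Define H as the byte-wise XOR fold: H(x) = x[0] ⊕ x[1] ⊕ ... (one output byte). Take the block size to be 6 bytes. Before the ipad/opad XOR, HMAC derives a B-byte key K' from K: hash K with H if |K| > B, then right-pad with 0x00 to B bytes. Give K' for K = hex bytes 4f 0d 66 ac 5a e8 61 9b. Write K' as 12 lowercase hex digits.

c00000000000

|K| = 8 > B = 6, so first hash the key.
H(K): XOR 4f⊕0d⊕66⊕ac⊕5a⊕e8⊕61⊕9b = c0.
Zero-pad H(K) = c0 to 6 bytes: K' = c0 00 00 00 00 00.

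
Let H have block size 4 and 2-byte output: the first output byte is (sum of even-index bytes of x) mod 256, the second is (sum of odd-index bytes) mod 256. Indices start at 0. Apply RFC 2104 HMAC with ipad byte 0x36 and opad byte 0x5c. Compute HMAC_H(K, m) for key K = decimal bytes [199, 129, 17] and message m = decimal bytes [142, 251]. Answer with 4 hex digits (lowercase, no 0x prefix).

Key decimal bytes [199, 129, 17] = c7 81 11 is 3 bytes ≤ B = 4; zero-pad to 4 bytes: K' = c7 81 11 00.
K' ⊕ ipad = f1 b7 27 36.  K' ⊕ opad = 9b dd 4d 5c.
Inner input = (K'⊕ipad) ∥ m = f1 b7 27 36 ∥ 8e fb.
Inner hash: even-index sum = 422 mod 256 = 166; odd-index sum = 488 mod 256 = 232 → a6 e8.
Outer input = (K'⊕opad) ∥ inner = 9b dd 4d 5c ∥ a6 e8.
Outer hash (tag): even-index sum = 398 mod 256 = 142; odd-index sum = 545 mod 256 = 33 → 8e 21.

8e21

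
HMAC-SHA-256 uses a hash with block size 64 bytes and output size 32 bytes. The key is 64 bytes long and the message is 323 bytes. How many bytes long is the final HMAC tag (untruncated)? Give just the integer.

32

The tag is one SHA-256 digest: 32 bytes.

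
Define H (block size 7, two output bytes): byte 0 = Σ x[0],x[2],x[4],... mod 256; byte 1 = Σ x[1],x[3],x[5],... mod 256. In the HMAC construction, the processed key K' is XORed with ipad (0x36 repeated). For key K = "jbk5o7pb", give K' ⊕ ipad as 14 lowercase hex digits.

Key "jbk5o7pb" = 6a 62 6b 35 6f 37 70 62 is 8 bytes > B = 7, so hash it first: H(key) = b4 30, then zero-pad to 7 bytes: K' = b4 30 00 00 00 00 00.
XOR each byte with 0x36: b4⊕36=82, 30⊕36=06, 00⊕36=36, 00⊕36=36, 00⊕36=36, 00⊕36=36, 00⊕36=36.

82063636363636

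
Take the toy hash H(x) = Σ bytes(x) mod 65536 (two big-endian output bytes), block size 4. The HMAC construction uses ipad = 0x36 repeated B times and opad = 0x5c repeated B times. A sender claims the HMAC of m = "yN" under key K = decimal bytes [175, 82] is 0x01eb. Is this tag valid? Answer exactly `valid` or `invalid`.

valid

Key decimal bytes [175, 82] = af 52 is 2 bytes ≤ B = 4; zero-pad to 4 bytes: K' = af 52 00 00.
K' ⊕ ipad = 99 64 36 36; K' ⊕ opad = f3 0e 5c 5c.
Inner hash: sum = 153+100+54+54+121+78 = 560 → 02 30.
Outer hash (recomputed tag): sum = 243+14+92+92+2+48 = 491 → 01 eb.
Recomputed tag = 01eb; claimed = 01eb → match.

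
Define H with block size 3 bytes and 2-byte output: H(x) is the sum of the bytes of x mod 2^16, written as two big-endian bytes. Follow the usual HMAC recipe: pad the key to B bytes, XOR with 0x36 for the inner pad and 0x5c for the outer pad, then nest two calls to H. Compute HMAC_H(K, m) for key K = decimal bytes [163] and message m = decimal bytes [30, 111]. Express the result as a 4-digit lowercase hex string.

0246

Key decimal bytes [163] = a3 is 1 byte ≤ B = 3; zero-pad to 3 bytes: K' = a3 00 00.
K' ⊕ ipad = 95 36 36.  K' ⊕ opad = ff 5c 5c.
Inner input = (K'⊕ipad) ∥ m = 95 36 36 ∥ 1e 6f.
Inner hash: sum = 149+54+54+30+111 = 398 → 01 8e.
Outer input = (K'⊕opad) ∥ inner = ff 5c 5c ∥ 01 8e.
Outer hash (tag): sum = 255+92+92+1+142 = 582 → 02 46.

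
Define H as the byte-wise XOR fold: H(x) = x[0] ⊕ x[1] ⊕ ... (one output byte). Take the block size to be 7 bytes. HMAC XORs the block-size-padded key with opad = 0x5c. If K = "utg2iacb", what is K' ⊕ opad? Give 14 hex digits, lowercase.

015c5c5c5c5c5c

Key "utg2iacb" = 75 74 67 32 69 61 63 62 is 8 bytes > B = 7, so hash it first: H(key) = 5d, then zero-pad to 7 bytes: K' = 5d 00 00 00 00 00 00.
XOR each byte with 0x5c: 5d⊕5c=01, 00⊕5c=5c, 00⊕5c=5c, 00⊕5c=5c, 00⊕5c=5c, 00⊕5c=5c, 00⊕5c=5c.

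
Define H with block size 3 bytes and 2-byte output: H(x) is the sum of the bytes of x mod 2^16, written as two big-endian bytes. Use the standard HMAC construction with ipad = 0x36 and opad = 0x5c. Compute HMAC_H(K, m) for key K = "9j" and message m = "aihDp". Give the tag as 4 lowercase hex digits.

0180

Key "9j" = 39 6a is 2 bytes ≤ B = 3; zero-pad to 3 bytes: K' = 39 6a 00.
K' ⊕ ipad = 0f 5c 36.  K' ⊕ opad = 65 36 5c.
Inner input = (K'⊕ipad) ∥ m = 0f 5c 36 ∥ 61 69 68 44 70.
Inner hash: sum = 15+92+54+97+105+104+68+112 = 647 → 02 87.
Outer input = (K'⊕opad) ∥ inner = 65 36 5c ∥ 02 87.
Outer hash (tag): sum = 101+54+92+2+135 = 384 → 01 80.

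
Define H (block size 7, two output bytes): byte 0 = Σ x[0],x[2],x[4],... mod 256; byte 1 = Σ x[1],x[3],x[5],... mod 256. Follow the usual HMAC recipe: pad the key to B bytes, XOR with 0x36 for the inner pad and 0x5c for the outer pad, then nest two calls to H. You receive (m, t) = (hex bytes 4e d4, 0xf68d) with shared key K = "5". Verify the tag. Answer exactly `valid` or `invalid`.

Key "5" = 35 is 1 byte ≤ B = 7; zero-pad to 7 bytes: K' = 35 00 00 00 00 00 00.
K' ⊕ ipad = 03 36 36 36 36 36 36; K' ⊕ opad = 69 5c 5c 5c 5c 5c 5c.
Inner hash: even-index sum = 377 mod 256 = 121; odd-index sum = 240 mod 256 = 240 → 79 f0.
Outer hash (recomputed tag): even-index sum = 621 mod 256 = 109; odd-index sum = 397 mod 256 = 141 → 6d 8d.
Recomputed tag = 6d8d; claimed = f68d → mismatch.

invalid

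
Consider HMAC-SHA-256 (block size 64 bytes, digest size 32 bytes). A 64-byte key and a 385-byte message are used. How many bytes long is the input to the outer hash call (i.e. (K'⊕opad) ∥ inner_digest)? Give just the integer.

Key is 64 ≤ 64 bytes, zero-padded: |K'| = 64.
Outer input = (K'⊕opad) ∥ H(inner) → 64 + 32 = 96 bytes.

96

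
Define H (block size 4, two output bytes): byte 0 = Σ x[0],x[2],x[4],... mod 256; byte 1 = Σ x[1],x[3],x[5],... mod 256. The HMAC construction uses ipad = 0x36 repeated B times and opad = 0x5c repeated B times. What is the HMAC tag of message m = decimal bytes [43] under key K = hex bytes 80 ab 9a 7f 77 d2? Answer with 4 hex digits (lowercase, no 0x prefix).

Key hex bytes 80 ab 9a 7f 77 d2 is 6 bytes > B = 4, so hash it first: H(key) = 91 fc, then zero-pad to 4 bytes: K' = 91 fc 00 00.
K' ⊕ ipad = a7 ca 36 36.  K' ⊕ opad = cd a0 5c 5c.
Inner input = (K'⊕ipad) ∥ m = a7 ca 36 36 ∥ 2b.
Inner hash: even-index sum = 264 mod 256 = 8; odd-index sum = 256 mod 256 = 0 → 08 00.
Outer input = (K'⊕opad) ∥ inner = cd a0 5c 5c ∥ 08 00.
Outer hash (tag): even-index sum = 305 mod 256 = 49; odd-index sum = 252 mod 256 = 252 → 31 fc.

31fc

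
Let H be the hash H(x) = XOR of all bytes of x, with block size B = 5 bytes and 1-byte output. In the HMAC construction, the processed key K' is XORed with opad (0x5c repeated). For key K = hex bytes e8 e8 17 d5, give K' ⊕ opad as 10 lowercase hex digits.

Key hex bytes e8 e8 17 d5 is 4 bytes ≤ B = 5; zero-pad to 5 bytes: K' = e8 e8 17 d5 00.
XOR each byte with 0x5c: e8⊕5c=b4, e8⊕5c=b4, 17⊕5c=4b, d5⊕5c=89, 00⊕5c=5c.

b4b44b895c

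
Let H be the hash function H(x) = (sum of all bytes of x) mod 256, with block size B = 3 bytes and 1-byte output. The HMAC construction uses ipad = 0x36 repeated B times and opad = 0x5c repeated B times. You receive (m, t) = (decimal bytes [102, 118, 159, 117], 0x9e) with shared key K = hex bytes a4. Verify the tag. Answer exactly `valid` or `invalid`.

Key hex bytes a4 is 1 byte ≤ B = 3; zero-pad to 3 bytes: K' = a4 00 00.
K' ⊕ ipad = 92 36 36; K' ⊕ opad = f8 5c 5c.
Inner hash: sum = 146+54+54+102+118+159+117 = 750; mod 256 = 238 → ee.
Outer hash (recomputed tag): sum = 248+92+92+238 = 670; mod 256 = 158 → 9e.
Recomputed tag = 9e; claimed = 9e → match.

valid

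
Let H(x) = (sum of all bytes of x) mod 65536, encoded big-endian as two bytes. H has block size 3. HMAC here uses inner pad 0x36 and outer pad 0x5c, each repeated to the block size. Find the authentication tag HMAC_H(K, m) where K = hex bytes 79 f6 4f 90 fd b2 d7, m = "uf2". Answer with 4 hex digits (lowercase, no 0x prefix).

Key hex bytes 79 f6 4f 90 fd b2 d7 is 7 bytes > B = 3, so hash it first: H(key) = 04 d4, then zero-pad to 3 bytes: K' = 04 d4 00.
K' ⊕ ipad = 32 e2 36.  K' ⊕ opad = 58 88 5c.
Inner input = (K'⊕ipad) ∥ m = 32 e2 36 ∥ 75 66 32.
Inner hash: sum = 50+226+54+117+102+50 = 599 → 02 57.
Outer input = (K'⊕opad) ∥ inner = 58 88 5c ∥ 02 57.
Outer hash (tag): sum = 88+136+92+2+87 = 405 → 01 95.

0195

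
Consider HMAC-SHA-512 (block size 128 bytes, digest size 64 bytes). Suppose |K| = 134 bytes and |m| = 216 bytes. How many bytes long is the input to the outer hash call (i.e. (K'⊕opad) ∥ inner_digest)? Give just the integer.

Key is 134 > 128 bytes, so it is hashed to 64 bytes then zero-padded to 128: |K'| = 128.
Outer input = (K'⊕opad) ∥ H(inner) → 128 + 64 = 192 bytes.

192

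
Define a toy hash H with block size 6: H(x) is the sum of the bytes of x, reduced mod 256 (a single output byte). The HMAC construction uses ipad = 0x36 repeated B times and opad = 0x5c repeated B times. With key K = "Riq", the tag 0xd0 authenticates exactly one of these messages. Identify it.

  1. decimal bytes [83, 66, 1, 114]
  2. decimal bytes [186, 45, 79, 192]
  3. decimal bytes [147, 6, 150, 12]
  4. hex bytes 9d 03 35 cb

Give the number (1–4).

Key "Riq" = 52 69 71 is 3 bytes ≤ B = 6; zero-pad to 6 bytes: K' = 52 69 71 00 00 00.
K' ⊕ ipad = 64 5f 47 36 36 36; K' ⊕ opad = 0e 35 2d 5c 5c 5c.
m1: inner = H(64 5f 47 36 36 36 53 42 01 72) = b4; tag = H(0e 35 2d 5c 5c 5c b4) = 38
m2: inner = H(64 5f 47 36 36 36 ba 2d 4f c0) = a2; tag = H(0e 35 2d 5c 5c 5c a2) = 26
m3: inner = H(64 5f 47 36 36 36 93 06 96 0c) = e7; tag = H(0e 35 2d 5c 5c 5c e7) = 6b
m4: inner = H(64 5f 47 36 36 36 9d 03 35 cb) = 4c; tag = H(0e 35 2d 5c 5c 5c 4c) = d0 ← matches

4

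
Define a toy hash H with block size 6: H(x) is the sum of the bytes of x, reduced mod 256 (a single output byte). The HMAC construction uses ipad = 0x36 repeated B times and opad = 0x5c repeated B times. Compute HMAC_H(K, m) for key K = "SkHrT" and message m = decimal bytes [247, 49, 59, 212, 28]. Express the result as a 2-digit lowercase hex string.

5b

Key "SkHrT" = 53 6b 48 72 54 is 5 bytes ≤ B = 6; zero-pad to 6 bytes: K' = 53 6b 48 72 54 00.
K' ⊕ ipad = 65 5d 7e 44 62 36.  K' ⊕ opad = 0f 37 14 2e 08 5c.
Inner input = (K'⊕ipad) ∥ m = 65 5d 7e 44 62 36 ∥ f7 31 3b d4 1c.
Inner hash: sum = 101+93+126+68+98+54+247+49+59+212+28 = 1135; mod 256 = 111 → 6f.
Outer input = (K'⊕opad) ∥ inner = 0f 37 14 2e 08 5c ∥ 6f.
Outer hash (tag): sum = 15+55+20+46+8+92+111 = 347; mod 256 = 91 → 5b.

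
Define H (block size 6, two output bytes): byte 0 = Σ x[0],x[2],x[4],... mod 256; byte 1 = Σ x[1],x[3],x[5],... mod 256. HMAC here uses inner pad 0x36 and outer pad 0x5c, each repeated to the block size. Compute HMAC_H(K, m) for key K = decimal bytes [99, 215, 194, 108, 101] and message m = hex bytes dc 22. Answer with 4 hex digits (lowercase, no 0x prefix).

Key decimal bytes [99, 215, 194, 108, 101] = 63 d7 c2 6c 65 is 5 bytes ≤ B = 6; zero-pad to 6 bytes: K' = 63 d7 c2 6c 65 00.
K' ⊕ ipad = 55 e1 f4 5a 53 36.  K' ⊕ opad = 3f 8b 9e 30 39 5c.
Inner input = (K'⊕ipad) ∥ m = 55 e1 f4 5a 53 36 ∥ dc 22.
Inner hash: even-index sum = 632 mod 256 = 120; odd-index sum = 403 mod 256 = 147 → 78 93.
Outer input = (K'⊕opad) ∥ inner = 3f 8b 9e 30 39 5c ∥ 78 93.
Outer hash (tag): even-index sum = 398 mod 256 = 142; odd-index sum = 426 mod 256 = 170 → 8e aa.

8eaa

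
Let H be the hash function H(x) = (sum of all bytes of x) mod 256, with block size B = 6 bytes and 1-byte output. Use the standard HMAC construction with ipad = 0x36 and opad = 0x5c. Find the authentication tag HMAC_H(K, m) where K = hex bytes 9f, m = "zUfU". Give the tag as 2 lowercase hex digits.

d0

Key hex bytes 9f is 1 byte ≤ B = 6; zero-pad to 6 bytes: K' = 9f 00 00 00 00 00.
K' ⊕ ipad = a9 36 36 36 36 36.  K' ⊕ opad = c3 5c 5c 5c 5c 5c.
Inner input = (K'⊕ipad) ∥ m = a9 36 36 36 36 36 ∥ 7a 55 66 55.
Inner hash: sum = 169+54+54+54+54+54+122+85+102+85 = 833; mod 256 = 65 → 41.
Outer input = (K'⊕opad) ∥ inner = c3 5c 5c 5c 5c 5c ∥ 41.
Outer hash (tag): sum = 195+92+92+92+92+92+65 = 720; mod 256 = 208 → d0.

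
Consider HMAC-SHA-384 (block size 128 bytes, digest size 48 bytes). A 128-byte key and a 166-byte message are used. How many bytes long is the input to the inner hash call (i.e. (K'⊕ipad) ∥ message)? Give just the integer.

Key is 128 ≤ 128 bytes, zero-padded: |K'| = 128.
Inner input = (K'⊕ipad) ∥ m → 128 + 166 = 294 bytes.

294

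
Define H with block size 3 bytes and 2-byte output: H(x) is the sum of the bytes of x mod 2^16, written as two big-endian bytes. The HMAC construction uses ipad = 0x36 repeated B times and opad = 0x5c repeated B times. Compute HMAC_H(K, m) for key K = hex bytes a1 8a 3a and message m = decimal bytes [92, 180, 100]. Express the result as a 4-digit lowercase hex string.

030e

Key hex bytes a1 8a 3a is exactly B = 3 bytes: K' = a1 8a 3a.
K' ⊕ ipad = 97 bc 0c.  K' ⊕ opad = fd d6 66.
Inner input = (K'⊕ipad) ∥ m = 97 bc 0c ∥ 5c b4 64.
Inner hash: sum = 151+188+12+92+180+100 = 723 → 02 d3.
Outer input = (K'⊕opad) ∥ inner = fd d6 66 ∥ 02 d3.
Outer hash (tag): sum = 253+214+102+2+211 = 782 → 03 0e.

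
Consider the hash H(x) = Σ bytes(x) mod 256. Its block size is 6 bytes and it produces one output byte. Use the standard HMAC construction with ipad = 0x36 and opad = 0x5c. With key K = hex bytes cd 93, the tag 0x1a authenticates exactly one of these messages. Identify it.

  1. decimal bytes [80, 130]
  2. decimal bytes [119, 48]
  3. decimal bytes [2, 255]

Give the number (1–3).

Key hex bytes cd 93 is 2 bytes ≤ B = 6; zero-pad to 6 bytes: K' = cd 93 00 00 00 00.
K' ⊕ ipad = fb a5 36 36 36 36; K' ⊕ opad = 91 cf 5c 5c 5c 5c.
m1: inner = H(fb a5 36 36 36 36 50 82) = 4a; tag = H(91 cf 5c 5c 5c 5c 4a) = 1a ← matches
m2: inner = H(fb a5 36 36 36 36 77 30) = 1f; tag = H(91 cf 5c 5c 5c 5c 1f) = ef
m3: inner = H(fb a5 36 36 36 36 02 ff) = 79; tag = H(91 cf 5c 5c 5c 5c 79) = 49

1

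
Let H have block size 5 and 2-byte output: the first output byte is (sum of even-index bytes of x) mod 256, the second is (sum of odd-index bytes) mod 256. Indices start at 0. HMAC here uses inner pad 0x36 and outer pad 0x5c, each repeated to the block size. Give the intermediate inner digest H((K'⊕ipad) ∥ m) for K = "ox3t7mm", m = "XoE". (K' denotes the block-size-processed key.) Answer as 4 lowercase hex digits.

Key "ox3t7mm" = 6f 78 33 74 37 6d 6d is 7 bytes > B = 5, so hash it first: H(key) = 46 59, then zero-pad to 5 bytes: K' = 46 59 00 00 00.
K' ⊕ ipad = 70 6f 36 36 36.
Inner input = 70 6f 36 36 36 ∥ 58 6f 45.
Inner hash: even-index sum = 331 mod 256 = 75; odd-index sum = 322 mod 256 = 66 → 4b 42.

4b42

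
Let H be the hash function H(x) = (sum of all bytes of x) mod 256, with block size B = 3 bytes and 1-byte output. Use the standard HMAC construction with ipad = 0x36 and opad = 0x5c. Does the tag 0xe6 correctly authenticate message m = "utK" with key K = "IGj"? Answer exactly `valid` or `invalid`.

valid

Key "IGj" = 49 47 6a is exactly B = 3 bytes: K' = 49 47 6a.
K' ⊕ ipad = 7f 71 5c; K' ⊕ opad = 15 1b 36.
Inner hash: sum = 127+113+92+117+116+75 = 640; mod 256 = 128 → 80.
Outer hash (recomputed tag): sum = 21+27+54+128 = 230 → e6.
Recomputed tag = e6; claimed = e6 → match.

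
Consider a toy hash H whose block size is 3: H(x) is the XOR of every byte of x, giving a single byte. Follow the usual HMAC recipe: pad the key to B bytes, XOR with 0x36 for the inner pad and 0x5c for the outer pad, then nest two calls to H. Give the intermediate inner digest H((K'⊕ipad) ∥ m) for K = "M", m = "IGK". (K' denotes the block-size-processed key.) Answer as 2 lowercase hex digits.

3e

Key "M" = 4d is 1 byte ≤ B = 3; zero-pad to 3 bytes: K' = 4d 00 00.
K' ⊕ ipad = 7b 36 36.
Inner input = 7b 36 36 ∥ 49 47 4b.
Inner hash: XOR 7b⊕36⊕36⊕49⊕47⊕4b = 3e.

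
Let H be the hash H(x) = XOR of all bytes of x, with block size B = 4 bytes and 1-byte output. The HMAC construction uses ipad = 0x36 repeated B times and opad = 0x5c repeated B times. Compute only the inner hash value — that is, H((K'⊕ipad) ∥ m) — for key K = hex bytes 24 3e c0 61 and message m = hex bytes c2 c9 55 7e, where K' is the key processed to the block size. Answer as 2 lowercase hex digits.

9b

Key hex bytes 24 3e c0 61 is exactly B = 4 bytes: K' = 24 3e c0 61.
K' ⊕ ipad = 12 08 f6 57.
Inner input = 12 08 f6 57 ∥ c2 c9 55 7e.
Inner hash: XOR 12⊕08⊕f6⊕57⊕c2⊕c9⊕55⊕7e = 9b.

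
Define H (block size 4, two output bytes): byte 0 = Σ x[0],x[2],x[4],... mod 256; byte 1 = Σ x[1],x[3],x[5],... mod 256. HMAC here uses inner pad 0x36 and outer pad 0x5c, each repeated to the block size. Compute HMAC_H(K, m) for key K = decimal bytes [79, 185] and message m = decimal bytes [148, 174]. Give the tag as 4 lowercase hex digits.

b2b4

Key decimal bytes [79, 185] = 4f b9 is 2 bytes ≤ B = 4; zero-pad to 4 bytes: K' = 4f b9 00 00.
K' ⊕ ipad = 79 8f 36 36.  K' ⊕ opad = 13 e5 5c 5c.
Inner input = (K'⊕ipad) ∥ m = 79 8f 36 36 ∥ 94 ae.
Inner hash: even-index sum = 323 mod 256 = 67; odd-index sum = 371 mod 256 = 115 → 43 73.
Outer input = (K'⊕opad) ∥ inner = 13 e5 5c 5c ∥ 43 73.
Outer hash (tag): even-index sum = 178 mod 256 = 178; odd-index sum = 436 mod 256 = 180 → b2 b4.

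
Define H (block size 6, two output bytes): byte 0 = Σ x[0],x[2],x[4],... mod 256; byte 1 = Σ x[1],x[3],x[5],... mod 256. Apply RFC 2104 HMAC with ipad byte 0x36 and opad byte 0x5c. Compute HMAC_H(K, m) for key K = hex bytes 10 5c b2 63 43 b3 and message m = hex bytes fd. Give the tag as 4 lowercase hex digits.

7572

Key hex bytes 10 5c b2 63 43 b3 is exactly B = 6 bytes: K' = 10 5c b2 63 43 b3.
K' ⊕ ipad = 26 6a 84 55 75 85.  K' ⊕ opad = 4c 00 ee 3f 1f ef.
Inner input = (K'⊕ipad) ∥ m = 26 6a 84 55 75 85 ∥ fd.
Inner hash: even-index sum = 540 mod 256 = 28; odd-index sum = 324 mod 256 = 68 → 1c 44.
Outer input = (K'⊕opad) ∥ inner = 4c 00 ee 3f 1f ef ∥ 1c 44.
Outer hash (tag): even-index sum = 373 mod 256 = 117; odd-index sum = 370 mod 256 = 114 → 75 72.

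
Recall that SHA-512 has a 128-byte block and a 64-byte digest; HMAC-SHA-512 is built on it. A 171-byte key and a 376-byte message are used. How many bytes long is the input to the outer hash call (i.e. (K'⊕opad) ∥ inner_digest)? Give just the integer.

192

Key is 171 > 128 bytes, so it is hashed to 64 bytes then zero-padded to 128: |K'| = 128.
Outer input = (K'⊕opad) ∥ H(inner) → 128 + 64 = 192 bytes.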